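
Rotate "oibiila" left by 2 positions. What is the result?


Input: "oibiila", rotate left by 2
First 2 characters: "oi"
Remaining characters: "biila"
Concatenate remaining + first: "biila" + "oi" = "biilaoi"

biilaoi


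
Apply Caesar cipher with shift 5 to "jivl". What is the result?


Caesar cipher: shift "jivl" by 5
  'j' (pos 9) + 5 = pos 14 = 'o'
  'i' (pos 8) + 5 = pos 13 = 'n'
  'v' (pos 21) + 5 = pos 0 = 'a'
  'l' (pos 11) + 5 = pos 16 = 'q'
Result: onaq

onaq


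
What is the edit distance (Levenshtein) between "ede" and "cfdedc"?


Computing edit distance: "ede" -> "cfdedc"
DP table:
           c    f    d    e    d    c
      0    1    2    3    4    5    6
  e   1    1    2    3    3    4    5
  d   2    2    2    2    3    3    4
  e   3    3    3    3    2    3    4
Edit distance = dp[3][6] = 4

4


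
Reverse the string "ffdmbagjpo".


Input: ffdmbagjpo
Reading characters right to left:
  Position 9: 'o'
  Position 8: 'p'
  Position 7: 'j'
  Position 6: 'g'
  Position 5: 'a'
  Position 4: 'b'
  Position 3: 'm'
  Position 2: 'd'
  Position 1: 'f'
  Position 0: 'f'
Reversed: opjgabmdff

opjgabmdff


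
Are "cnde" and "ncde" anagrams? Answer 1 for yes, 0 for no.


Strings: "cnde", "ncde"
Sorted first:  cden
Sorted second: cden
Sorted forms match => anagrams

1


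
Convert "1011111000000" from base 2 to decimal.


Input: "1011111000000" in base 2
Positional expansion:
  Digit '1' (value 1) x 2^12 = 4096
  Digit '0' (value 0) x 2^11 = 0
  Digit '1' (value 1) x 2^10 = 1024
  Digit '1' (value 1) x 2^9 = 512
  Digit '1' (value 1) x 2^8 = 256
  Digit '1' (value 1) x 2^7 = 128
  Digit '1' (value 1) x 2^6 = 64
  Digit '0' (value 0) x 2^5 = 0
  Digit '0' (value 0) x 2^4 = 0
  Digit '0' (value 0) x 2^3 = 0
  Digit '0' (value 0) x 2^2 = 0
  Digit '0' (value 0) x 2^1 = 0
  Digit '0' (value 0) x 2^0 = 0
Sum = 6080

6080


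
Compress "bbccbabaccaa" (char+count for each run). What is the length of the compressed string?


Input: bbccbabaccaa
Runs:
  'b' x 2 => "b2"
  'c' x 2 => "c2"
  'b' x 1 => "b1"
  'a' x 1 => "a1"
  'b' x 1 => "b1"
  'a' x 1 => "a1"
  'c' x 2 => "c2"
  'a' x 2 => "a2"
Compressed: "b2c2b1a1b1a1c2a2"
Compressed length: 16

16


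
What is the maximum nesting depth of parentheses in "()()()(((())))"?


Input: "()()()(((())))"
Tracking depth:
  Position 0 '(': depth becomes 1
  Position 1 ')': depth becomes 0
  Position 2 '(': depth becomes 1
  Position 3 ')': depth becomes 0
  Position 4 '(': depth becomes 1
  Position 5 ')': depth becomes 0
  Position 6 '(': depth becomes 1
  Position 7 '(': depth becomes 2
  Position 8 '(': depth becomes 3
  Position 9 '(': depth becomes 4
  Position 10 ')': depth becomes 3
  Position 11 ')': depth becomes 2
  Position 12 ')': depth becomes 1
  Position 13 ')': depth becomes 0
Maximum depth reached: 4

4


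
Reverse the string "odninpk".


Input: odninpk
Reading characters right to left:
  Position 6: 'k'
  Position 5: 'p'
  Position 4: 'n'
  Position 3: 'i'
  Position 2: 'n'
  Position 1: 'd'
  Position 0: 'o'
Reversed: kpnindo

kpnindo


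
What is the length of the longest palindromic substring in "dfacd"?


Input: "dfacd"
Checking substrings for palindromes:
  No multi-char palindromic substrings found
Longest palindromic substring: "d" with length 1

1


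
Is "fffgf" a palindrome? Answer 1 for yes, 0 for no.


Input: fffgf
Reversed: fgfff
  Compare pos 0 ('f') with pos 4 ('f'): match
  Compare pos 1 ('f') with pos 3 ('g'): MISMATCH
Result: not a palindrome

0


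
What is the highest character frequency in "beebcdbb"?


Input: beebcdbb
Character counts:
  'b': 4
  'c': 1
  'd': 1
  'e': 2
Maximum frequency: 4

4


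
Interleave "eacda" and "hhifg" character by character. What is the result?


Interleaving "eacda" and "hhifg":
  Position 0: 'e' from first, 'h' from second => "eh"
  Position 1: 'a' from first, 'h' from second => "ah"
  Position 2: 'c' from first, 'i' from second => "ci"
  Position 3: 'd' from first, 'f' from second => "df"
  Position 4: 'a' from first, 'g' from second => "ag"
Result: ehahcidfag

ehahcidfag


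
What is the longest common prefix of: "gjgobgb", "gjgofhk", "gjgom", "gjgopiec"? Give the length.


Words: gjgobgb, gjgofhk, gjgom, gjgopiec
  Position 0: all 'g' => match
  Position 1: all 'j' => match
  Position 2: all 'g' => match
  Position 3: all 'o' => match
  Position 4: ('b', 'f', 'm', 'p') => mismatch, stop
LCP = "gjgo" (length 4)

4


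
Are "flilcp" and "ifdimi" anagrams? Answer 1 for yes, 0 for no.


Strings: "flilcp", "ifdimi"
Sorted first:  cfillp
Sorted second: dfiiim
Differ at position 0: 'c' vs 'd' => not anagrams

0


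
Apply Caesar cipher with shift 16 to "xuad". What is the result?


Caesar cipher: shift "xuad" by 16
  'x' (pos 23) + 16 = pos 13 = 'n'
  'u' (pos 20) + 16 = pos 10 = 'k'
  'a' (pos 0) + 16 = pos 16 = 'q'
  'd' (pos 3) + 16 = pos 19 = 't'
Result: nkqt

nkqt


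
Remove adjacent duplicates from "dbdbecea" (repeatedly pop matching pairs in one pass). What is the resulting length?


Input: dbdbecea
Stack-based adjacent duplicate removal:
  Read 'd': push. Stack: d
  Read 'b': push. Stack: db
  Read 'd': push. Stack: dbd
  Read 'b': push. Stack: dbdb
  Read 'e': push. Stack: dbdbe
  Read 'c': push. Stack: dbdbec
  Read 'e': push. Stack: dbdbece
  Read 'a': push. Stack: dbdbecea
Final stack: "dbdbecea" (length 8)

8


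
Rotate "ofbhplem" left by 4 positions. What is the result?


Input: "ofbhplem", rotate left by 4
First 4 characters: "ofbh"
Remaining characters: "plem"
Concatenate remaining + first: "plem" + "ofbh" = "plemofbh"

plemofbh


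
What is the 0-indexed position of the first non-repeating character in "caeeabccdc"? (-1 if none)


Input: caeeabccdc
Character frequencies:
  'a': 2
  'b': 1
  'c': 4
  'd': 1
  'e': 2
Scanning left to right for freq == 1:
  Position 0 ('c'): freq=4, skip
  Position 1 ('a'): freq=2, skip
  Position 2 ('e'): freq=2, skip
  Position 3 ('e'): freq=2, skip
  Position 4 ('a'): freq=2, skip
  Position 5 ('b'): unique! => answer = 5

5


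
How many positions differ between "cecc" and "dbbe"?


Comparing "cecc" and "dbbe" position by position:
  Position 0: 'c' vs 'd' => DIFFER
  Position 1: 'e' vs 'b' => DIFFER
  Position 2: 'c' vs 'b' => DIFFER
  Position 3: 'c' vs 'e' => DIFFER
Positions that differ: 4

4


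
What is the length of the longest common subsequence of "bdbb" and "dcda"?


LCS of "bdbb" and "dcda"
DP table:
           d    c    d    a
      0    0    0    0    0
  b   0    0    0    0    0
  d   0    1    1    1    1
  b   0    1    1    1    1
  b   0    1    1    1    1
LCS length = dp[4][4] = 1

1


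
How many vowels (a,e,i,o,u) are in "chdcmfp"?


Input: chdcmfp
Checking each character:
  'c' at position 0: consonant
  'h' at position 1: consonant
  'd' at position 2: consonant
  'c' at position 3: consonant
  'm' at position 4: consonant
  'f' at position 5: consonant
  'p' at position 6: consonant
Total vowels: 0

0


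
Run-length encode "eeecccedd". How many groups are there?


Input: eeecccedd
Scanning for consecutive runs:
  Group 1: 'e' x 3 (positions 0-2)
  Group 2: 'c' x 3 (positions 3-5)
  Group 3: 'e' x 1 (positions 6-6)
  Group 4: 'd' x 2 (positions 7-8)
Total groups: 4

4


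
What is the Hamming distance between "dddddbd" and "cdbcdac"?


Comparing "dddddbd" and "cdbcdac" position by position:
  Position 0: 'd' vs 'c' => differ
  Position 1: 'd' vs 'd' => same
  Position 2: 'd' vs 'b' => differ
  Position 3: 'd' vs 'c' => differ
  Position 4: 'd' vs 'd' => same
  Position 5: 'b' vs 'a' => differ
  Position 6: 'd' vs 'c' => differ
Total differences (Hamming distance): 5

5


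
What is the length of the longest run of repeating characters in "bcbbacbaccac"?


Input: "bcbbacbaccac"
Scanning for longest run:
  Position 1 ('c'): new char, reset run to 1
  Position 2 ('b'): new char, reset run to 1
  Position 3 ('b'): continues run of 'b', length=2
  Position 4 ('a'): new char, reset run to 1
  Position 5 ('c'): new char, reset run to 1
  Position 6 ('b'): new char, reset run to 1
  Position 7 ('a'): new char, reset run to 1
  Position 8 ('c'): new char, reset run to 1
  Position 9 ('c'): continues run of 'c', length=2
  Position 10 ('a'): new char, reset run to 1
  Position 11 ('c'): new char, reset run to 1
Longest run: 'b' with length 2

2


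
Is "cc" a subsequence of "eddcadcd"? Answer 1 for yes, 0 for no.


Check if "cc" is a subsequence of "eddcadcd"
Greedy scan:
  Position 0 ('e'): no match needed
  Position 1 ('d'): no match needed
  Position 2 ('d'): no match needed
  Position 3 ('c'): matches sub[0] = 'c'
  Position 4 ('a'): no match needed
  Position 5 ('d'): no match needed
  Position 6 ('c'): matches sub[1] = 'c'
  Position 7 ('d'): no match needed
All 2 characters matched => is a subsequence

1


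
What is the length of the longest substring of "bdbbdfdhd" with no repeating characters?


Input: "bdbbdfdhd"
Sliding window (track last position of each char):
  Position 0 ('b'): window [0,0] length 1 -- new best
  Position 1 ('d'): window [0,1] length 2 -- new best
  Position 2 ('b'): repeat (last at 0), move window start to 1
  Position 2 ('b'): window [1,2] length 2
  Position 3 ('b'): repeat (last at 2), move window start to 3
  Position 3 ('b'): window [3,3] length 1
  Position 4 ('d'): window [3,4] length 2
  Position 5 ('f'): window [3,5] length 3 -- new best
  Position 6 ('d'): repeat (last at 4), move window start to 5
  Position 6 ('d'): window [5,6] length 2
  Position 7 ('h'): window [5,7] length 3
  Position 8 ('d'): repeat (last at 6), move window start to 7
  Position 8 ('d'): window [7,8] length 2
Longest substring with no repeats: "bdf" with length 3

3


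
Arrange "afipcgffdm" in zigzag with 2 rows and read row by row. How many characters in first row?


Zigzag "afipcgffdm" into 2 rows:
Placing characters:
  'a' => row 0
  'f' => row 1
  'i' => row 0
  'p' => row 1
  'c' => row 0
  'g' => row 1
  'f' => row 0
  'f' => row 1
  'd' => row 0
  'm' => row 1
Rows:
  Row 0: "aicfd"
  Row 1: "fpgfm"
First row length: 5

5


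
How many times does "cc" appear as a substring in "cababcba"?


Searching for "cc" in "cababcba"
Scanning each position:
  Position 0: "ca" => no
  Position 1: "ab" => no
  Position 2: "ba" => no
  Position 3: "ab" => no
  Position 4: "bc" => no
  Position 5: "cb" => no
  Position 6: "ba" => no
Total occurrences: 0

0


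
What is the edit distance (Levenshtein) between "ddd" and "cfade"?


Computing edit distance: "ddd" -> "cfade"
DP table:
           c    f    a    d    e
      0    1    2    3    4    5
  d   1    1    2    3    3    4
  d   2    2    2    3    3    4
  d   3    3    3    3    3    4
Edit distance = dp[3][5] = 4

4


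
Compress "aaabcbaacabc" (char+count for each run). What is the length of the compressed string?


Input: aaabcbaacabc
Runs:
  'a' x 3 => "a3"
  'b' x 1 => "b1"
  'c' x 1 => "c1"
  'b' x 1 => "b1"
  'a' x 2 => "a2"
  'c' x 1 => "c1"
  'a' x 1 => "a1"
  'b' x 1 => "b1"
  'c' x 1 => "c1"
Compressed: "a3b1c1b1a2c1a1b1c1"
Compressed length: 18

18


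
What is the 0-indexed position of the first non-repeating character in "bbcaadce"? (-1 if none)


Input: bbcaadce
Character frequencies:
  'a': 2
  'b': 2
  'c': 2
  'd': 1
  'e': 1
Scanning left to right for freq == 1:
  Position 0 ('b'): freq=2, skip
  Position 1 ('b'): freq=2, skip
  Position 2 ('c'): freq=2, skip
  Position 3 ('a'): freq=2, skip
  Position 4 ('a'): freq=2, skip
  Position 5 ('d'): unique! => answer = 5

5


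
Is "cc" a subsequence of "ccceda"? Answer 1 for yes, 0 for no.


Check if "cc" is a subsequence of "ccceda"
Greedy scan:
  Position 0 ('c'): matches sub[0] = 'c'
  Position 1 ('c'): matches sub[1] = 'c'
  Position 2 ('c'): no match needed
  Position 3 ('e'): no match needed
  Position 4 ('d'): no match needed
  Position 5 ('a'): no match needed
All 2 characters matched => is a subsequence

1


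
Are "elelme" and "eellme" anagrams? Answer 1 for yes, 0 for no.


Strings: "elelme", "eellme"
Sorted first:  eeellm
Sorted second: eeellm
Sorted forms match => anagrams

1


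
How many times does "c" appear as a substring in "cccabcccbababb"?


Searching for "c" in "cccabcccbababb"
Scanning each position:
  Position 0: "c" => MATCH
  Position 1: "c" => MATCH
  Position 2: "c" => MATCH
  Position 3: "a" => no
  Position 4: "b" => no
  Position 5: "c" => MATCH
  Position 6: "c" => MATCH
  Position 7: "c" => MATCH
  Position 8: "b" => no
  Position 9: "a" => no
  Position 10: "b" => no
  Position 11: "a" => no
  Position 12: "b" => no
  Position 13: "b" => no
Total occurrences: 6

6


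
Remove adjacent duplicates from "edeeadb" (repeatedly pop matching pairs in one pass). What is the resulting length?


Input: edeeadb
Stack-based adjacent duplicate removal:
  Read 'e': push. Stack: e
  Read 'd': push. Stack: ed
  Read 'e': push. Stack: ede
  Read 'e': matches stack top 'e' => pop. Stack: ed
  Read 'a': push. Stack: eda
  Read 'd': push. Stack: edad
  Read 'b': push. Stack: edadb
Final stack: "edadb" (length 5)

5


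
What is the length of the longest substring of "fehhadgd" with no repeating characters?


Input: "fehhadgd"
Sliding window (track last position of each char):
  Position 0 ('f'): window [0,0] length 1 -- new best
  Position 1 ('e'): window [0,1] length 2 -- new best
  Position 2 ('h'): window [0,2] length 3 -- new best
  Position 3 ('h'): repeat (last at 2), move window start to 3
  Position 3 ('h'): window [3,3] length 1
  Position 4 ('a'): window [3,4] length 2
  Position 5 ('d'): window [3,5] length 3
  Position 6 ('g'): window [3,6] length 4 -- new best
  Position 7 ('d'): repeat (last at 5), move window start to 6
  Position 7 ('d'): window [6,7] length 2
Longest substring with no repeats: "hadg" with length 4

4


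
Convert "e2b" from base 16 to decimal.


Input: "e2b" in base 16
Positional expansion:
  Digit 'e' (value 14) x 16^2 = 3584
  Digit '2' (value 2) x 16^1 = 32
  Digit 'b' (value 11) x 16^0 = 11
Sum = 3627

3627


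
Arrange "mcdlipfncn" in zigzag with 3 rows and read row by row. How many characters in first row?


Zigzag "mcdlipfncn" into 3 rows:
Placing characters:
  'm' => row 0
  'c' => row 1
  'd' => row 2
  'l' => row 1
  'i' => row 0
  'p' => row 1
  'f' => row 2
  'n' => row 1
  'c' => row 0
  'n' => row 1
Rows:
  Row 0: "mic"
  Row 1: "clpnn"
  Row 2: "df"
First row length: 3

3


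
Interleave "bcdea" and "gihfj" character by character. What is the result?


Interleaving "bcdea" and "gihfj":
  Position 0: 'b' from first, 'g' from second => "bg"
  Position 1: 'c' from first, 'i' from second => "ci"
  Position 2: 'd' from first, 'h' from second => "dh"
  Position 3: 'e' from first, 'f' from second => "ef"
  Position 4: 'a' from first, 'j' from second => "aj"
Result: bgcidhefaj

bgcidhefaj


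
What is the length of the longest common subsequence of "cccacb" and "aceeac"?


LCS of "cccacb" and "aceeac"
DP table:
           a    c    e    e    a    c
      0    0    0    0    0    0    0
  c   0    0    1    1    1    1    1
  c   0    0    1    1    1    1    2
  c   0    0    1    1    1    1    2
  a   0    1    1    1    1    2    2
  c   0    1    2    2    2    2    3
  b   0    1    2    2    2    2    3
LCS length = dp[6][6] = 3

3


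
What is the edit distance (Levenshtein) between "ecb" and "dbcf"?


Computing edit distance: "ecb" -> "dbcf"
DP table:
           d    b    c    f
      0    1    2    3    4
  e   1    1    2    3    4
  c   2    2    2    2    3
  b   3    3    2    3    3
Edit distance = dp[3][4] = 3

3


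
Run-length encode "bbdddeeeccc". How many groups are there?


Input: bbdddeeeccc
Scanning for consecutive runs:
  Group 1: 'b' x 2 (positions 0-1)
  Group 2: 'd' x 3 (positions 2-4)
  Group 3: 'e' x 3 (positions 5-7)
  Group 4: 'c' x 3 (positions 8-10)
Total groups: 4

4


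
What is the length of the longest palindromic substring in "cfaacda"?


Input: "cfaacda"
Checking substrings for palindromes:
  [2:4] "aa" (len 2) => palindrome
Longest palindromic substring: "aa" with length 2

2


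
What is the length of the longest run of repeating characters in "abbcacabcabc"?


Input: "abbcacabcabc"
Scanning for longest run:
  Position 1 ('b'): new char, reset run to 1
  Position 2 ('b'): continues run of 'b', length=2
  Position 3 ('c'): new char, reset run to 1
  Position 4 ('a'): new char, reset run to 1
  Position 5 ('c'): new char, reset run to 1
  Position 6 ('a'): new char, reset run to 1
  Position 7 ('b'): new char, reset run to 1
  Position 8 ('c'): new char, reset run to 1
  Position 9 ('a'): new char, reset run to 1
  Position 10 ('b'): new char, reset run to 1
  Position 11 ('c'): new char, reset run to 1
Longest run: 'b' with length 2

2


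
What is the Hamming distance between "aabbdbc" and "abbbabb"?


Comparing "aabbdbc" and "abbbabb" position by position:
  Position 0: 'a' vs 'a' => same
  Position 1: 'a' vs 'b' => differ
  Position 2: 'b' vs 'b' => same
  Position 3: 'b' vs 'b' => same
  Position 4: 'd' vs 'a' => differ
  Position 5: 'b' vs 'b' => same
  Position 6: 'c' vs 'b' => differ
Total differences (Hamming distance): 3

3


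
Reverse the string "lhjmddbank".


Input: lhjmddbank
Reading characters right to left:
  Position 9: 'k'
  Position 8: 'n'
  Position 7: 'a'
  Position 6: 'b'
  Position 5: 'd'
  Position 4: 'd'
  Position 3: 'm'
  Position 2: 'j'
  Position 1: 'h'
  Position 0: 'l'
Reversed: knabddmjhl

knabddmjhl


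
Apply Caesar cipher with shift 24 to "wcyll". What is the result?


Caesar cipher: shift "wcyll" by 24
  'w' (pos 22) + 24 = pos 20 = 'u'
  'c' (pos 2) + 24 = pos 0 = 'a'
  'y' (pos 24) + 24 = pos 22 = 'w'
  'l' (pos 11) + 24 = pos 9 = 'j'
  'l' (pos 11) + 24 = pos 9 = 'j'
Result: uawjj

uawjj


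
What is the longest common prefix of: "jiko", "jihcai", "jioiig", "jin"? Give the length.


Words: jiko, jihcai, jioiig, jin
  Position 0: all 'j' => match
  Position 1: all 'i' => match
  Position 2: ('k', 'h', 'o', 'n') => mismatch, stop
LCP = "ji" (length 2)

2


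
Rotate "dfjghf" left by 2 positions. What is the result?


Input: "dfjghf", rotate left by 2
First 2 characters: "df"
Remaining characters: "jghf"
Concatenate remaining + first: "jghf" + "df" = "jghfdf"

jghfdf


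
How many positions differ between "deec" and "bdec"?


Comparing "deec" and "bdec" position by position:
  Position 0: 'd' vs 'b' => DIFFER
  Position 1: 'e' vs 'd' => DIFFER
  Position 2: 'e' vs 'e' => same
  Position 3: 'c' vs 'c' => same
Positions that differ: 2

2


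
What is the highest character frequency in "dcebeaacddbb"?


Input: dcebeaacddbb
Character counts:
  'a': 2
  'b': 3
  'c': 2
  'd': 3
  'e': 2
Maximum frequency: 3

3


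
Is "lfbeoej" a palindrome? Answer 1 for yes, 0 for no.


Input: lfbeoej
Reversed: jeoebfl
  Compare pos 0 ('l') with pos 6 ('j'): MISMATCH
  Compare pos 1 ('f') with pos 5 ('e'): MISMATCH
  Compare pos 2 ('b') with pos 4 ('o'): MISMATCH
Result: not a palindrome

0


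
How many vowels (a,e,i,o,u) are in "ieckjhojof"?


Input: ieckjhojof
Checking each character:
  'i' at position 0: vowel (running total: 1)
  'e' at position 1: vowel (running total: 2)
  'c' at position 2: consonant
  'k' at position 3: consonant
  'j' at position 4: consonant
  'h' at position 5: consonant
  'o' at position 6: vowel (running total: 3)
  'j' at position 7: consonant
  'o' at position 8: vowel (running total: 4)
  'f' at position 9: consonant
Total vowels: 4

4


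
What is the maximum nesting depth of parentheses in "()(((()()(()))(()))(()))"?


Input: "()(((()()(()))(()))(()))"
Tracking depth:
  Position 0 '(': depth becomes 1
  Position 1 ')': depth becomes 0
  Position 2 '(': depth becomes 1
  Position 3 '(': depth becomes 2
  Position 4 '(': depth becomes 3
  Position 5 '(': depth becomes 4
  Position 6 ')': depth becomes 3
  Position 7 '(': depth becomes 4
  Position 8 ')': depth becomes 3
  Position 9 '(': depth becomes 4
  Position 10 '(': depth becomes 5
  Position 11 ')': depth becomes 4
  Position 12 ')': depth becomes 3
  Position 13 ')': depth becomes 2
  Position 14 '(': depth becomes 3
  Position 15 '(': depth becomes 4
  Position 16 ')': depth becomes 3
  Position 17 ')': depth becomes 2
  Position 18 ')': depth becomes 1
  Position 19 '(': depth becomes 2
  Position 20 '(': depth becomes 3
  Position 21 ')': depth becomes 2
  Position 22 ')': depth becomes 1
  Position 23 ')': depth becomes 0
Maximum depth reached: 5

5


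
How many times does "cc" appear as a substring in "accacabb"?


Searching for "cc" in "accacabb"
Scanning each position:
  Position 0: "ac" => no
  Position 1: "cc" => MATCH
  Position 2: "ca" => no
  Position 3: "ac" => no
  Position 4: "ca" => no
  Position 5: "ab" => no
  Position 6: "bb" => no
Total occurrences: 1

1


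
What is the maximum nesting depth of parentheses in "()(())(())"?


Input: "()(())(())"
Tracking depth:
  Position 0 '(': depth becomes 1
  Position 1 ')': depth becomes 0
  Position 2 '(': depth becomes 1
  Position 3 '(': depth becomes 2
  Position 4 ')': depth becomes 1
  Position 5 ')': depth becomes 0
  Position 6 '(': depth becomes 1
  Position 7 '(': depth becomes 2
  Position 8 ')': depth becomes 1
  Position 9 ')': depth becomes 0
Maximum depth reached: 2

2


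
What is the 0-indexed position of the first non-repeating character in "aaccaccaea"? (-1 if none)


Input: aaccaccaea
Character frequencies:
  'a': 5
  'c': 4
  'e': 1
Scanning left to right for freq == 1:
  Position 0 ('a'): freq=5, skip
  Position 1 ('a'): freq=5, skip
  Position 2 ('c'): freq=4, skip
  Position 3 ('c'): freq=4, skip
  Position 4 ('a'): freq=5, skip
  Position 5 ('c'): freq=4, skip
  Position 6 ('c'): freq=4, skip
  Position 7 ('a'): freq=5, skip
  Position 8 ('e'): unique! => answer = 8

8


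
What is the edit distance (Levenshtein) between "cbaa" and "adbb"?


Computing edit distance: "cbaa" -> "adbb"
DP table:
           a    d    b    b
      0    1    2    3    4
  c   1    1    2    3    4
  b   2    2    2    2    3
  a   3    2    3    3    3
  a   4    3    3    4    4
Edit distance = dp[4][4] = 4

4


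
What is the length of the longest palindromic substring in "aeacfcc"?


Input: "aeacfcc"
Checking substrings for palindromes:
  [0:3] "aea" (len 3) => palindrome
  [3:6] "cfc" (len 3) => palindrome
  [5:7] "cc" (len 2) => palindrome
Longest palindromic substring: "aea" with length 3

3


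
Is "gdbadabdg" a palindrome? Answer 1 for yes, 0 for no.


Input: gdbadabdg
Reversed: gdbadabdg
  Compare pos 0 ('g') with pos 8 ('g'): match
  Compare pos 1 ('d') with pos 7 ('d'): match
  Compare pos 2 ('b') with pos 6 ('b'): match
  Compare pos 3 ('a') with pos 5 ('a'): match
Result: palindrome

1


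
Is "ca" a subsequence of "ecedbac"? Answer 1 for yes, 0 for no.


Check if "ca" is a subsequence of "ecedbac"
Greedy scan:
  Position 0 ('e'): no match needed
  Position 1 ('c'): matches sub[0] = 'c'
  Position 2 ('e'): no match needed
  Position 3 ('d'): no match needed
  Position 4 ('b'): no match needed
  Position 5 ('a'): matches sub[1] = 'a'
  Position 6 ('c'): no match needed
All 2 characters matched => is a subsequence

1


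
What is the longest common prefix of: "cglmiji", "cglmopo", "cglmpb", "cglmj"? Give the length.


Words: cglmiji, cglmopo, cglmpb, cglmj
  Position 0: all 'c' => match
  Position 1: all 'g' => match
  Position 2: all 'l' => match
  Position 3: all 'm' => match
  Position 4: ('i', 'o', 'p', 'j') => mismatch, stop
LCP = "cglm" (length 4)

4


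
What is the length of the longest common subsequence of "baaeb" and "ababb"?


LCS of "baaeb" and "ababb"
DP table:
           a    b    a    b    b
      0    0    0    0    0    0
  b   0    0    1    1    1    1
  a   0    1    1    2    2    2
  a   0    1    1    2    2    2
  e   0    1    1    2    2    2
  b   0    1    2    2    3    3
LCS length = dp[5][5] = 3

3


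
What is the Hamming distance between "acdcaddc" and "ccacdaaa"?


Comparing "acdcaddc" and "ccacdaaa" position by position:
  Position 0: 'a' vs 'c' => differ
  Position 1: 'c' vs 'c' => same
  Position 2: 'd' vs 'a' => differ
  Position 3: 'c' vs 'c' => same
  Position 4: 'a' vs 'd' => differ
  Position 5: 'd' vs 'a' => differ
  Position 6: 'd' vs 'a' => differ
  Position 7: 'c' vs 'a' => differ
Total differences (Hamming distance): 6

6


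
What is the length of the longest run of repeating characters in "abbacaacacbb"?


Input: "abbacaacacbb"
Scanning for longest run:
  Position 1 ('b'): new char, reset run to 1
  Position 2 ('b'): continues run of 'b', length=2
  Position 3 ('a'): new char, reset run to 1
  Position 4 ('c'): new char, reset run to 1
  Position 5 ('a'): new char, reset run to 1
  Position 6 ('a'): continues run of 'a', length=2
  Position 7 ('c'): new char, reset run to 1
  Position 8 ('a'): new char, reset run to 1
  Position 9 ('c'): new char, reset run to 1
  Position 10 ('b'): new char, reset run to 1
  Position 11 ('b'): continues run of 'b', length=2
Longest run: 'b' with length 2

2


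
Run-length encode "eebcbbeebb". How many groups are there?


Input: eebcbbeebb
Scanning for consecutive runs:
  Group 1: 'e' x 2 (positions 0-1)
  Group 2: 'b' x 1 (positions 2-2)
  Group 3: 'c' x 1 (positions 3-3)
  Group 4: 'b' x 2 (positions 4-5)
  Group 5: 'e' x 2 (positions 6-7)
  Group 6: 'b' x 2 (positions 8-9)
Total groups: 6

6


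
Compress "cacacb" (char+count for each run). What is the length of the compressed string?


Input: cacacb
Runs:
  'c' x 1 => "c1"
  'a' x 1 => "a1"
  'c' x 1 => "c1"
  'a' x 1 => "a1"
  'c' x 1 => "c1"
  'b' x 1 => "b1"
Compressed: "c1a1c1a1c1b1"
Compressed length: 12

12


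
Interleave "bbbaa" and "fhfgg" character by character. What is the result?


Interleaving "bbbaa" and "fhfgg":
  Position 0: 'b' from first, 'f' from second => "bf"
  Position 1: 'b' from first, 'h' from second => "bh"
  Position 2: 'b' from first, 'f' from second => "bf"
  Position 3: 'a' from first, 'g' from second => "ag"
  Position 4: 'a' from first, 'g' from second => "ag"
Result: bfbhbfagag

bfbhbfagag


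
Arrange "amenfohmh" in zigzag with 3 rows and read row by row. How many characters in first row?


Zigzag "amenfohmh" into 3 rows:
Placing characters:
  'a' => row 0
  'm' => row 1
  'e' => row 2
  'n' => row 1
  'f' => row 0
  'o' => row 1
  'h' => row 2
  'm' => row 1
  'h' => row 0
Rows:
  Row 0: "afh"
  Row 1: "mnom"
  Row 2: "eh"
First row length: 3

3


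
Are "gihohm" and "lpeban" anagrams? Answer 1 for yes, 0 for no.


Strings: "gihohm", "lpeban"
Sorted first:  ghhimo
Sorted second: abelnp
Differ at position 0: 'g' vs 'a' => not anagrams

0


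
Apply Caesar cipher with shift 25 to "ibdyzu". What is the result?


Caesar cipher: shift "ibdyzu" by 25
  'i' (pos 8) + 25 = pos 7 = 'h'
  'b' (pos 1) + 25 = pos 0 = 'a'
  'd' (pos 3) + 25 = pos 2 = 'c'
  'y' (pos 24) + 25 = pos 23 = 'x'
  'z' (pos 25) + 25 = pos 24 = 'y'
  'u' (pos 20) + 25 = pos 19 = 't'
Result: hacxyt

hacxyt


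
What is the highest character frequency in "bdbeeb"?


Input: bdbeeb
Character counts:
  'b': 3
  'd': 1
  'e': 2
Maximum frequency: 3

3


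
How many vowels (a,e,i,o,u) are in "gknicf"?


Input: gknicf
Checking each character:
  'g' at position 0: consonant
  'k' at position 1: consonant
  'n' at position 2: consonant
  'i' at position 3: vowel (running total: 1)
  'c' at position 4: consonant
  'f' at position 5: consonant
Total vowels: 1

1


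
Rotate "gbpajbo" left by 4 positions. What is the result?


Input: "gbpajbo", rotate left by 4
First 4 characters: "gbpa"
Remaining characters: "jbo"
Concatenate remaining + first: "jbo" + "gbpa" = "jbogbpa"

jbogbpa


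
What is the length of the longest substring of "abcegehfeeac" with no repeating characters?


Input: "abcegehfeeac"
Sliding window (track last position of each char):
  Position 0 ('a'): window [0,0] length 1 -- new best
  Position 1 ('b'): window [0,1] length 2 -- new best
  Position 2 ('c'): window [0,2] length 3 -- new best
  Position 3 ('e'): window [0,3] length 4 -- new best
  Position 4 ('g'): window [0,4] length 5 -- new best
  Position 5 ('e'): repeat (last at 3), move window start to 4
  Position 5 ('e'): window [4,5] length 2
  Position 6 ('h'): window [4,6] length 3
  Position 7 ('f'): window [4,7] length 4
  Position 8 ('e'): repeat (last at 5), move window start to 6
  Position 8 ('e'): window [6,8] length 3
  Position 9 ('e'): repeat (last at 8), move window start to 9
  Position 9 ('e'): window [9,9] length 1
  Position 10 ('a'): window [9,10] length 2
  Position 11 ('c'): window [9,11] length 3
Longest substring with no repeats: "abceg" with length 5

5


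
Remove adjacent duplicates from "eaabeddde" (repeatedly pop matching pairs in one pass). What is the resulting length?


Input: eaabeddde
Stack-based adjacent duplicate removal:
  Read 'e': push. Stack: e
  Read 'a': push. Stack: ea
  Read 'a': matches stack top 'a' => pop. Stack: e
  Read 'b': push. Stack: eb
  Read 'e': push. Stack: ebe
  Read 'd': push. Stack: ebed
  Read 'd': matches stack top 'd' => pop. Stack: ebe
  Read 'd': push. Stack: ebed
  Read 'e': push. Stack: ebede
Final stack: "ebede" (length 5)

5


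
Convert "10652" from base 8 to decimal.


Input: "10652" in base 8
Positional expansion:
  Digit '1' (value 1) x 8^4 = 4096
  Digit '0' (value 0) x 8^3 = 0
  Digit '6' (value 6) x 8^2 = 384
  Digit '5' (value 5) x 8^1 = 40
  Digit '2' (value 2) x 8^0 = 2
Sum = 4522

4522


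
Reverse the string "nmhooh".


Input: nmhooh
Reading characters right to left:
  Position 5: 'h'
  Position 4: 'o'
  Position 3: 'o'
  Position 2: 'h'
  Position 1: 'm'
  Position 0: 'n'
Reversed: hoohmn

hoohmn


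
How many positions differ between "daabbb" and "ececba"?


Comparing "daabbb" and "ececba" position by position:
  Position 0: 'd' vs 'e' => DIFFER
  Position 1: 'a' vs 'c' => DIFFER
  Position 2: 'a' vs 'e' => DIFFER
  Position 3: 'b' vs 'c' => DIFFER
  Position 4: 'b' vs 'b' => same
  Position 5: 'b' vs 'a' => DIFFER
Positions that differ: 5

5


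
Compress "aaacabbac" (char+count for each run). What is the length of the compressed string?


Input: aaacabbac
Runs:
  'a' x 3 => "a3"
  'c' x 1 => "c1"
  'a' x 1 => "a1"
  'b' x 2 => "b2"
  'a' x 1 => "a1"
  'c' x 1 => "c1"
Compressed: "a3c1a1b2a1c1"
Compressed length: 12

12


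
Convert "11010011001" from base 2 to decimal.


Input: "11010011001" in base 2
Positional expansion:
  Digit '1' (value 1) x 2^10 = 1024
  Digit '1' (value 1) x 2^9 = 512
  Digit '0' (value 0) x 2^8 = 0
  Digit '1' (value 1) x 2^7 = 128
  Digit '0' (value 0) x 2^6 = 0
  Digit '0' (value 0) x 2^5 = 0
  Digit '1' (value 1) x 2^4 = 16
  Digit '1' (value 1) x 2^3 = 8
  Digit '0' (value 0) x 2^2 = 0
  Digit '0' (value 0) x 2^1 = 0
  Digit '1' (value 1) x 2^0 = 1
Sum = 1689

1689


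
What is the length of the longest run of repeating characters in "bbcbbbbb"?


Input: "bbcbbbbb"
Scanning for longest run:
  Position 1 ('b'): continues run of 'b', length=2
  Position 2 ('c'): new char, reset run to 1
  Position 3 ('b'): new char, reset run to 1
  Position 4 ('b'): continues run of 'b', length=2
  Position 5 ('b'): continues run of 'b', length=3
  Position 6 ('b'): continues run of 'b', length=4
  Position 7 ('b'): continues run of 'b', length=5
Longest run: 'b' with length 5

5


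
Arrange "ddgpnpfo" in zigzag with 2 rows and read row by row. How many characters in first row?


Zigzag "ddgpnpfo" into 2 rows:
Placing characters:
  'd' => row 0
  'd' => row 1
  'g' => row 0
  'p' => row 1
  'n' => row 0
  'p' => row 1
  'f' => row 0
  'o' => row 1
Rows:
  Row 0: "dgnf"
  Row 1: "dppo"
First row length: 4

4


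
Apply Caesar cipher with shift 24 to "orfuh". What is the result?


Caesar cipher: shift "orfuh" by 24
  'o' (pos 14) + 24 = pos 12 = 'm'
  'r' (pos 17) + 24 = pos 15 = 'p'
  'f' (pos 5) + 24 = pos 3 = 'd'
  'u' (pos 20) + 24 = pos 18 = 's'
  'h' (pos 7) + 24 = pos 5 = 'f'
Result: mpdsf

mpdsf


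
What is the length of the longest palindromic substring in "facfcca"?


Input: "facfcca"
Checking substrings for palindromes:
  [2:5] "cfc" (len 3) => palindrome
  [4:6] "cc" (len 2) => palindrome
Longest palindromic substring: "cfc" with length 3

3


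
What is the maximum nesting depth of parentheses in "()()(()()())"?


Input: "()()(()()())"
Tracking depth:
  Position 0 '(': depth becomes 1
  Position 1 ')': depth becomes 0
  Position 2 '(': depth becomes 1
  Position 3 ')': depth becomes 0
  Position 4 '(': depth becomes 1
  Position 5 '(': depth becomes 2
  Position 6 ')': depth becomes 1
  Position 7 '(': depth becomes 2
  Position 8 ')': depth becomes 1
  Position 9 '(': depth becomes 2
  Position 10 ')': depth becomes 1
  Position 11 ')': depth becomes 0
Maximum depth reached: 2

2


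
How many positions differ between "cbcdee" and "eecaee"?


Comparing "cbcdee" and "eecaee" position by position:
  Position 0: 'c' vs 'e' => DIFFER
  Position 1: 'b' vs 'e' => DIFFER
  Position 2: 'c' vs 'c' => same
  Position 3: 'd' vs 'a' => DIFFER
  Position 4: 'e' vs 'e' => same
  Position 5: 'e' vs 'e' => same
Positions that differ: 3

3


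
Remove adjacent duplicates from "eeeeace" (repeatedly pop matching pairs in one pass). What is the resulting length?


Input: eeeeace
Stack-based adjacent duplicate removal:
  Read 'e': push. Stack: e
  Read 'e': matches stack top 'e' => pop. Stack: (empty)
  Read 'e': push. Stack: e
  Read 'e': matches stack top 'e' => pop. Stack: (empty)
  Read 'a': push. Stack: a
  Read 'c': push. Stack: ac
  Read 'e': push. Stack: ace
Final stack: "ace" (length 3)

3


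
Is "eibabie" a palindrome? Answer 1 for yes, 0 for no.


Input: eibabie
Reversed: eibabie
  Compare pos 0 ('e') with pos 6 ('e'): match
  Compare pos 1 ('i') with pos 5 ('i'): match
  Compare pos 2 ('b') with pos 4 ('b'): match
Result: palindrome

1


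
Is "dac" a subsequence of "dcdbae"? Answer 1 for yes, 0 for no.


Check if "dac" is a subsequence of "dcdbae"
Greedy scan:
  Position 0 ('d'): matches sub[0] = 'd'
  Position 1 ('c'): no match needed
  Position 2 ('d'): no match needed
  Position 3 ('b'): no match needed
  Position 4 ('a'): matches sub[1] = 'a'
  Position 5 ('e'): no match needed
Only matched 2/3 characters => not a subsequence

0


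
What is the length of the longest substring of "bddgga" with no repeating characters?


Input: "bddgga"
Sliding window (track last position of each char):
  Position 0 ('b'): window [0,0] length 1 -- new best
  Position 1 ('d'): window [0,1] length 2 -- new best
  Position 2 ('d'): repeat (last at 1), move window start to 2
  Position 2 ('d'): window [2,2] length 1
  Position 3 ('g'): window [2,3] length 2
  Position 4 ('g'): repeat (last at 3), move window start to 4
  Position 4 ('g'): window [4,4] length 1
  Position 5 ('a'): window [4,5] length 2
Longest substring with no repeats: "bd" with length 2

2


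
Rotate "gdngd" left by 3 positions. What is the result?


Input: "gdngd", rotate left by 3
First 3 characters: "gdn"
Remaining characters: "gd"
Concatenate remaining + first: "gd" + "gdn" = "gdgdn"

gdgdn


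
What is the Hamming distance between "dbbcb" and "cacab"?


Comparing "dbbcb" and "cacab" position by position:
  Position 0: 'd' vs 'c' => differ
  Position 1: 'b' vs 'a' => differ
  Position 2: 'b' vs 'c' => differ
  Position 3: 'c' vs 'a' => differ
  Position 4: 'b' vs 'b' => same
Total differences (Hamming distance): 4

4


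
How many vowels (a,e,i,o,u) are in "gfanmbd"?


Input: gfanmbd
Checking each character:
  'g' at position 0: consonant
  'f' at position 1: consonant
  'a' at position 2: vowel (running total: 1)
  'n' at position 3: consonant
  'm' at position 4: consonant
  'b' at position 5: consonant
  'd' at position 6: consonant
Total vowels: 1

1


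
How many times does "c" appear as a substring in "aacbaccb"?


Searching for "c" in "aacbaccb"
Scanning each position:
  Position 0: "a" => no
  Position 1: "a" => no
  Position 2: "c" => MATCH
  Position 3: "b" => no
  Position 4: "a" => no
  Position 5: "c" => MATCH
  Position 6: "c" => MATCH
  Position 7: "b" => no
Total occurrences: 3

3


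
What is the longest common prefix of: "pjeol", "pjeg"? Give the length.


Words: pjeol, pjeg
  Position 0: all 'p' => match
  Position 1: all 'j' => match
  Position 2: all 'e' => match
  Position 3: ('o', 'g') => mismatch, stop
LCP = "pje" (length 3)

3


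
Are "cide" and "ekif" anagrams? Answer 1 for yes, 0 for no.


Strings: "cide", "ekif"
Sorted first:  cdei
Sorted second: efik
Differ at position 0: 'c' vs 'e' => not anagrams

0


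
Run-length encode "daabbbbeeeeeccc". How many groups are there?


Input: daabbbbeeeeeccc
Scanning for consecutive runs:
  Group 1: 'd' x 1 (positions 0-0)
  Group 2: 'a' x 2 (positions 1-2)
  Group 3: 'b' x 4 (positions 3-6)
  Group 4: 'e' x 5 (positions 7-11)
  Group 5: 'c' x 3 (positions 12-14)
Total groups: 5

5


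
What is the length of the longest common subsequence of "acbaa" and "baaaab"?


LCS of "acbaa" and "baaaab"
DP table:
           b    a    a    a    a    b
      0    0    0    0    0    0    0
  a   0    0    1    1    1    1    1
  c   0    0    1    1    1    1    1
  b   0    1    1    1    1    1    2
  a   0    1    2    2    2    2    2
  a   0    1    2    3    3    3    3
LCS length = dp[5][6] = 3

3


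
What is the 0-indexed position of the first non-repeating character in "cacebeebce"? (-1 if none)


Input: cacebeebce
Character frequencies:
  'a': 1
  'b': 2
  'c': 3
  'e': 4
Scanning left to right for freq == 1:
  Position 0 ('c'): freq=3, skip
  Position 1 ('a'): unique! => answer = 1

1


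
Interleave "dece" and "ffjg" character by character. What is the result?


Interleaving "dece" and "ffjg":
  Position 0: 'd' from first, 'f' from second => "df"
  Position 1: 'e' from first, 'f' from second => "ef"
  Position 2: 'c' from first, 'j' from second => "cj"
  Position 3: 'e' from first, 'g' from second => "eg"
Result: dfefcjeg

dfefcjeg


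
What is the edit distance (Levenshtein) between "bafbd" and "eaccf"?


Computing edit distance: "bafbd" -> "eaccf"
DP table:
           e    a    c    c    f
      0    1    2    3    4    5
  b   1    1    2    3    4    5
  a   2    2    1    2    3    4
  f   3    3    2    2    3    3
  b   4    4    3    3    3    4
  d   5    5    4    4    4    4
Edit distance = dp[5][5] = 4

4


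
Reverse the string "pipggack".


Input: pipggack
Reading characters right to left:
  Position 7: 'k'
  Position 6: 'c'
  Position 5: 'a'
  Position 4: 'g'
  Position 3: 'g'
  Position 2: 'p'
  Position 1: 'i'
  Position 0: 'p'
Reversed: kcaggpip

kcaggpip


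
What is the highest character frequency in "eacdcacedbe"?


Input: eacdcacedbe
Character counts:
  'a': 2
  'b': 1
  'c': 3
  'd': 2
  'e': 3
Maximum frequency: 3

3


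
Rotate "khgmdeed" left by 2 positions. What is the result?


Input: "khgmdeed", rotate left by 2
First 2 characters: "kh"
Remaining characters: "gmdeed"
Concatenate remaining + first: "gmdeed" + "kh" = "gmdeedkh"

gmdeedkh


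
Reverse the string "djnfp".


Input: djnfp
Reading characters right to left:
  Position 4: 'p'
  Position 3: 'f'
  Position 2: 'n'
  Position 1: 'j'
  Position 0: 'd'
Reversed: pfnjd

pfnjd


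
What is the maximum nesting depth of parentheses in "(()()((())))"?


Input: "(()()((())))"
Tracking depth:
  Position 0 '(': depth becomes 1
  Position 1 '(': depth becomes 2
  Position 2 ')': depth becomes 1
  Position 3 '(': depth becomes 2
  Position 4 ')': depth becomes 1
  Position 5 '(': depth becomes 2
  Position 6 '(': depth becomes 3
  Position 7 '(': depth becomes 4
  Position 8 ')': depth becomes 3
  Position 9 ')': depth becomes 2
  Position 10 ')': depth becomes 1
  Position 11 ')': depth becomes 0
Maximum depth reached: 4

4


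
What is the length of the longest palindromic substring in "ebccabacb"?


Input: "ebccabacb"
Checking substrings for palindromes:
  [3:8] "cabac" (len 5) => palindrome
  [4:7] "aba" (len 3) => palindrome
  [2:4] "cc" (len 2) => palindrome
Longest palindromic substring: "cabac" with length 5

5
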